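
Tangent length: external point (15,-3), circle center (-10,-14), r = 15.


d = sqrt((15+ 10)^2 + (-3+ 14)^2) = sqrt(625+121) = 27.3130
L = sqrt(746.0000 - 225) = sqrt(521.0000) = 22.8254

22.8254


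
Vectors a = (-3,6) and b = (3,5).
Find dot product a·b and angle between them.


a·b = -3*3 + 6*5 = -9 + 30 = 21
|a| = sqrt(9+36) = 6.7082
|b| = sqrt(9+25) = 5.8310
cos(theta) = 21/(sqrt(45)*sqrt(34)) = 21/sqrt(1530) = 0.536875
theta = arccos(21/sqrt(1530)) = 57.5288 degrees

a·b = 21, theta = 57.5288 deg


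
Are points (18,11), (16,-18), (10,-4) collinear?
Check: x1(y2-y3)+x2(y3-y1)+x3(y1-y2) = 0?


18*(-18+ 4) + 16*(-4-11) + 10*(11+ 18)
= -252 - 240 + 290 = -202

No, not collinear (determinant = -202)


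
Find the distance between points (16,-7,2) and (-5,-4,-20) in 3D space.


dx=-21, dy=3, dz=-22
d = sqrt(441+9+484) = sqrt(934) = 30.5614

30.5614


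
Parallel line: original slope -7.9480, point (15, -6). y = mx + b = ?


Parallel lines have equal slopes.
m2 = -7.9480
b2 = -6 + 7.9480*15 = 113.2200

y = -7.9480x + 113.2200


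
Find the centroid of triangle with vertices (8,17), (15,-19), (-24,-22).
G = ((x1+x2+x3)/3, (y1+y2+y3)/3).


Gx = (8+15- 24)/3 = -1/3 = -0.3333
Gy = (17- 19- 22)/3 = -24/3 = -8.0000

G = (-0.3333, -8.0000)


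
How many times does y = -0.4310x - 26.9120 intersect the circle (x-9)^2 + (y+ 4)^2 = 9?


Substitute y = -0.4310x - 26.9120: (x-9)^2 + (-0.4310x- 26.9120+ 4)^2 = 9
Expand to Ax^2 + Bx + C = 0, where b-k = -22.912
A = 1+m^2 = 1.185761
B = 2(m(b-k) - h) = 2(-0.4310*(-22.912) - 9) = 1.750144
C = h^2 + (b-k)^2 - r^2 = 81 + 524.959744 - 9 = 596.959744
disc = B^2-4AC = 3.0630 - 2831.4063 = -2828.3433
disc < 0

0 intersection points


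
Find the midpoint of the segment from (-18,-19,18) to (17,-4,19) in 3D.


Mx = (-18+17)/2 = -0.5000
My = (-19- 4)/2 = -11.5000
Mz = (18+19)/2 = 18.5000

M = (-0.5000, -11.5000, 18.5000)


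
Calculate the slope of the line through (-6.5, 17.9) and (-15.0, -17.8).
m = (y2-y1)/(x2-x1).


dy = -17.8 - 17.9 = -35.7
dx = -15.0 + 6.5 = -8.5
m = -35.7/(-8.5) = 4.2000

m = 4.2000


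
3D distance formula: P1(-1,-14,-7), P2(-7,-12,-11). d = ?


dx=-6, dy=2, dz=-4
d = sqrt(36+4+16) = sqrt(56) = 7.4833

7.4833


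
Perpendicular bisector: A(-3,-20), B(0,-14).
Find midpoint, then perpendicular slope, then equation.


Midpoint = (-1.5, -17)
Slope of AB = dy/dx = 6/3 = 2.0000
Perp slope = -dx/dy = -3/6 = -0.5000
b = My - (perp slope)*Mx = -17 + (3*(-1.5))/6 = -17 - 0.7500 = -17.7500

y = -0.5000x - 17.7500


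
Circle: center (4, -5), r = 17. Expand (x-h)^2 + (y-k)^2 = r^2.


(x-4)^2 + (y+ 5)^2 = 17^2
D = -2h = -8, E = -2k = 10
F = h^2+k^2-r^2 = 16+25-289 = -248

x^2 + y^2 - 8x + 10y - 248 = 0


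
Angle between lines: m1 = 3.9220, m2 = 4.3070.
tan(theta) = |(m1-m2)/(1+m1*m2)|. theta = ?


m1-m2 = -0.385
1+m1*m2 = 17.892054
tan(theta) = |-0.385/17.892054| = 0.021518
theta = arctan(|-0.385/17.892054|) = 1.2327 degrees (acute angle)

1.2327 degrees


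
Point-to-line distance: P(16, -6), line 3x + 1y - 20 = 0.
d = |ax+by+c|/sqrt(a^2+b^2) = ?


|3*16 + 1*(-6) - 20| = |22| = 22
sqrt(9 + 1) = sqrt(10) = 3.1623
d = 22/sqrt(10) = 6.9570

6.9570


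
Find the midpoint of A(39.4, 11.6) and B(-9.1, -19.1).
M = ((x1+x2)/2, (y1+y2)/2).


Mx = (39.4 - 9.1)/2 = 30.3/2 = 15.1500
My = (11.6 - 19.1)/2 = -7.5/2 = -3.7500

(15.1500, -3.7500)


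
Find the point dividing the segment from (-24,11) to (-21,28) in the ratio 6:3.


Px = (6*(-21) + 3*(-24))/9 = -198/9 = -22.0000
Py = (6*28 + 3*11)/9 = 201/9 = 22.3333

P = (-22.0000, 22.3333)


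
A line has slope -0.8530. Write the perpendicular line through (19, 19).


Perpendicular slope = -1/m1 = -1/(-0.8530) = 1.1723
b2 = y0 - m2*x0 = 19 + 19/(-0.8530) = 19 - 22.2743 = -3.2743

y = 1.1723x - 3.2743


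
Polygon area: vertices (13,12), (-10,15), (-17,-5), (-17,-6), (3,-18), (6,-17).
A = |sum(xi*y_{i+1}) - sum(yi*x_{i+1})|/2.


sum(xi*y_{i+1}) = 13*15 - 10*(-5) - 17*(-6) - 17*(-18) + 3*(-17) + 6*12 = 674
sum(yi*x_{i+1}) = 12*(-10) + 15*(-17) - 5*(-17) - 6*3 - 18*6 - 17*13 = -637
Area = |674 + 637|/2 = 1311/2 = 655.5000

655.5000 sq units


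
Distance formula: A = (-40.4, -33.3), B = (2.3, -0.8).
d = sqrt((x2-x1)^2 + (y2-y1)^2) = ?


dx = 2.3 + 40.4 = 42.7
dy = -0.8 + 33.3 = 32.5
d = sqrt(1823.29 + 1056.25) = sqrt(2879.54) = 53.6613

53.6613


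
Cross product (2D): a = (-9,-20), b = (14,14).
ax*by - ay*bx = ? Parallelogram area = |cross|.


cross = -9*14 + 20*14 = -126 + 280 = 154
Parallelogram area = |154| = 154

cross = 154, parallelogram area = 154


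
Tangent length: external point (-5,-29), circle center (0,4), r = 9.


d = sqrt((-5-0)^2 + (-29-4)^2) = sqrt(25+1089) = 33.3766
L = sqrt(1114.0000 - 81) = sqrt(1033.0000) = 32.1403

32.1403


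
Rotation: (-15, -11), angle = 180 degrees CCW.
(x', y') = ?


cos(180) = -1, sin(180) = 0
x' = -15*(-1) + 11*0 = 15
y' = -15*0 - 11*(-1) = 11

(15, 11)


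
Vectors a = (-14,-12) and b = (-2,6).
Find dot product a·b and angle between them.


a·b = -14*(-2) - 12*6 = 28 - 72 = -44
|a| = sqrt(196+144) = 18.4391
|b| = sqrt(4+36) = 6.3246
cos(theta) = -44/(sqrt(340)*sqrt(40)) = -44/sqrt(13600) = -0.377297
theta = arccos(-44/sqrt(13600)) = 112.1663 degrees

a·b = -44, theta = 112.1663 deg


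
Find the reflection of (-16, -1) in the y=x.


Reflection rule for y=x: (y, x)
(-16, -1) -> (-1, -16)

(-1, -16)


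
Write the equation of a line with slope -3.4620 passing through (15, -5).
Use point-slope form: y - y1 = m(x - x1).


y + 5 = -3.4620(x - 15)
y = -3.4620x - 5 + 3.4620*15
y = -3.4620x + 46.9300

y = -3.4620x + 46.9300


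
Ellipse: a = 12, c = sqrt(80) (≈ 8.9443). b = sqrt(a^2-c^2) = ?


b^2 = 12^2 - (sqrt(80))^2 = 144 - 80 = 64
b = sqrt(64) = 8

b = 8


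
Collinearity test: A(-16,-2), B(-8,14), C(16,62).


-16*(14-62) - 8*(62+ 2) + 16*(-2-14)
= 768 - 512 - 256 = 0

Yes, collinear (determinant = 0)


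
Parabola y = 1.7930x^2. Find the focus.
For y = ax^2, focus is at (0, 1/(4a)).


a = 1.7930
4a = 7.1720
focus = (0, 1/7.1720) = (0, 0.1394)

Focus = (0, 0.1394)


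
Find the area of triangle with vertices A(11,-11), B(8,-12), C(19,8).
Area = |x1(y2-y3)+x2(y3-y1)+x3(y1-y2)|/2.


11*(-12-8) = -220
8*(8+ 11) = 152
19*(-11+ 12) = 19
sum = -49
Area = |-49|/2 = 24.5000

24.5000 sq units


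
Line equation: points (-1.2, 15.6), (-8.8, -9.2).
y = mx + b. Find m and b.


m = (-24.8)/(-7.6) = 3.2632
b = y1 - m*x1 = 15.6 - (-24.8*(-1.2))/(-7.6) = 15.6 + 3.9158 = 19.5158

y = 3.2632x + 19.5158


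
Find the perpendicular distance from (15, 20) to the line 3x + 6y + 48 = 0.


|3*15 + 6*20 + 48| = |213| = 213
sqrt(9 + 36) = sqrt(45) = 6.7082
d = 213/sqrt(45) = 31.7522

31.7522


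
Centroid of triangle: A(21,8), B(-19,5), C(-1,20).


Gx = (21- 19- 1)/3 = 1/3 = 0.3333
Gy = (8+5+20)/3 = 33/3 = 11.0000

G = (0.3333, 11.0000)


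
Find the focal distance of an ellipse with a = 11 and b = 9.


c^2 = 11^2 - 9^2 = 121 - 81 = 40
c = sqrt(40) = 6.3246

c = 6.3246


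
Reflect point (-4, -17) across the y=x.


Reflection rule for y=x: (y, x)
(-4, -17) -> (-17, -4)

(-17, -4)


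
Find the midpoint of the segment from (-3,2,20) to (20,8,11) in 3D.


Mx = (-3+20)/2 = 8.5000
My = (2+8)/2 = 5.0000
Mz = (20+11)/2 = 15.5000

M = (8.5000, 5.0000, 15.5000)


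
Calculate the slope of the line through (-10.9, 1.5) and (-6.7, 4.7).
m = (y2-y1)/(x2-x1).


dy = 4.7 - 1.5 = 3.2
dx = -6.7 + 10.9 = 4.2
m = 3.2/4.2 = 0.7619

m = 0.7619


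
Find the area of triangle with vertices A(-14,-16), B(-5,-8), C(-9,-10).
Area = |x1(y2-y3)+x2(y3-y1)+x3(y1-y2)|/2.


-14*(-8+ 10) = -28
-5*(-10+ 16) = -30
-9*(-16+ 8) = 72
sum = 14
Area = |14|/2 = 7.0000

7.0000 sq units


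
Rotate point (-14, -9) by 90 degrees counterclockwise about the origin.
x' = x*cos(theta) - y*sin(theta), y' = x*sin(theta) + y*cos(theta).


cos(90) = 0, sin(90) = 1
x' = -14*0 + 9*1 = 9
y' = -14*1 - 9*0 = -14

(9, -14)


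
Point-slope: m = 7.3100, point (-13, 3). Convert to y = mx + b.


y - 3 = 7.3100(x + 13)
y = 7.3100x + 3 - 7.3100*(-13)
y = 7.3100x + 98.0300

y = 7.3100x + 98.0300


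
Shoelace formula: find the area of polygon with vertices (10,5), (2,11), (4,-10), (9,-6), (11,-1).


sum(xi*y_{i+1}) = 10*11 + 2*(-10) + 4*(-6) + 9*(-1) + 11*5 = 112
sum(yi*x_{i+1}) = 5*2 + 11*4 - 10*9 - 6*11 - 1*10 = -112
Area = |112 + 112|/2 = 224/2 = 112.0000

112.0000 sq units


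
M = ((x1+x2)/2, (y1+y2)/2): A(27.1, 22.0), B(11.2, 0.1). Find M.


Mx = (27.1 + 11.2)/2 = 38.3/2 = 19.1500
My = (22.0 + 0.1)/2 = 22.1/2 = 11.0500

(19.1500, 11.0500)


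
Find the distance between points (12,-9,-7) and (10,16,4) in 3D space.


dx=-2, dy=25, dz=11
d = sqrt(4+625+121) = sqrt(750) = 27.3861

27.3861


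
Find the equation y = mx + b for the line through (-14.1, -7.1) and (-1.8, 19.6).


m = (26.7)/(12.3) = 2.1707
b = y1 - m*x1 = -7.1 - (26.7*(-14.1))/(12.3) = -7.1 + 30.6073 = 23.5073

y = 2.1707x + 23.5073


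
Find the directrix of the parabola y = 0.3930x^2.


a = 0.3930
1/(4a) = 0.6361
directrix: y = -0.6361 = -0.6361

y = -0.6361


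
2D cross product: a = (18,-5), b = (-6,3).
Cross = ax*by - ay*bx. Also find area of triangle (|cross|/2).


cross = 18*3 + 5*(-6) = 54 - 30 = 24
Triangle area = |24|/2 = 24/2 = 12.0000

cross = 24, triangle area = 12.0000


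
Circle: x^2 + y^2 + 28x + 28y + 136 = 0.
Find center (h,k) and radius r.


h = -D/2 = -28/2 = -14
k = -E/2 = -28/2 = -14
r^2 = h^2 + k^2 - F = 196 + 196 - 136 = 256
r = 16

Center (-14, -14), radius = 16


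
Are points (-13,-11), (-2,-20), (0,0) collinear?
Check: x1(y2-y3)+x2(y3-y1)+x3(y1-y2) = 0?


-13*(-20-0) - 2*(0+ 11) + 0*(-11+ 20)
= 260 - 22 + 0 = 238

No, not collinear (determinant = 238)


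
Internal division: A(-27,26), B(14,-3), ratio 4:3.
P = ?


Px = (4*14 + 3*(-27))/7 = -25/7 = -3.5714
Py = (4*(-3) + 3*26)/7 = 66/7 = 9.4286

P = (-3.5714, 9.4286)


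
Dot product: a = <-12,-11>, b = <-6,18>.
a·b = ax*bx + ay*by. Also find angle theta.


a·b = -12*(-6) - 11*18 = 72 - 198 = -126
|a| = sqrt(144+121) = 16.2788
|b| = sqrt(36+324) = 18.9737
cos(theta) = -126/(sqrt(265)*sqrt(360)) = -126/sqrt(95400) = -0.407940
theta = arccos(-126/sqrt(95400)) = 114.0755 degrees

a·b = -126, theta = 114.0755 deg


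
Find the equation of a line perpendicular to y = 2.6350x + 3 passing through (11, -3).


Perpendicular slope = -1/m1 = -1/2.6350 = -0.3795
b2 = y0 - m2*x0 = -3 + 11/2.6350 = -3 + 4.1746 = 1.1746

y = -0.3795x + 1.1746


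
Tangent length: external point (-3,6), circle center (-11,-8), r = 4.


d = sqrt((-3+ 11)^2 + (6+ 8)^2) = sqrt(64+196) = 16.1245
L = sqrt(260.0000 - 16) = sqrt(244.0000) = 15.6205

15.6205


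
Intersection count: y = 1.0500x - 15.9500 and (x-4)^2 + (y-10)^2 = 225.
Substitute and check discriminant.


Substitute y = 1.0500x - 15.9500: (x-4)^2 + (1.0500x- 15.9500-10)^2 = 225
Expand to Ax^2 + Bx + C = 0, where b-k = -25.95
A = 1+m^2 = 2.1025
B = 2(m(b-k) - h) = 2(1.0500*(-25.95) - 4) = -62.495
C = h^2 + (b-k)^2 - r^2 = 16 + 673.4025 - 225 = 464.4025
disc = B^2-4AC = 3905.6250 - 3905.6250 = 0
disc = 0

1 intersection point (tangent)


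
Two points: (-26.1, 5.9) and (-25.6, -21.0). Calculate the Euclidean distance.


dx = -25.6 + 26.1 = 0.5
dy = -21.0 - 5.9 = -26.9
d = sqrt(0.25 + 723.61) = sqrt(723.86) = 26.9046

26.9046


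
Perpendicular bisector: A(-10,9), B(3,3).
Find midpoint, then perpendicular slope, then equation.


Midpoint = (-3.5, 6)
Slope of AB = dy/dx = -6/13 = -0.4615
Perp slope = -dx/dy = 13/6 = 2.1667
b = My - (perp slope)*Mx = 6 + (13*(-3.5))/(-6) = 6 + 7.5833 = 13.5833

y = 2.1667x + 13.5833


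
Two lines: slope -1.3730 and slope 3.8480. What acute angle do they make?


m1-m2 = -5.221
1+m1*m2 = -4.283304
tan(theta) = |-5.221/(-4.283304)| = 1.218919
theta = arctan(|-5.221/(-4.283304)|) = 50.6346 degrees (acute angle)

50.6346 degrees


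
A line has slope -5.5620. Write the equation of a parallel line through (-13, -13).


Parallel lines have equal slopes.
m2 = -5.5620
b2 = -13 + 5.5620*(-13) = -85.3060

y = -5.5620x - 85.3060


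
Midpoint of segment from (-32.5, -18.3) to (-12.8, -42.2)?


Mx = (-32.5 - 12.8)/2 = -45.3/2 = -22.6500
My = (-18.3 - 42.2)/2 = -60.5/2 = -30.2500

(-22.6500, -30.2500)


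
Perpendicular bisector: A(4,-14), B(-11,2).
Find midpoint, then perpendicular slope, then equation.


Midpoint = (-3.5, -6)
Slope of AB = dy/dx = 16/(-15) = -1.0667
Perp slope = -dx/dy = 15/16 = 0.9375
b = My - (perp slope)*Mx = -6 + (-15*(-3.5))/16 = -6 + 3.2812 = -2.7188

y = 0.9375x - 2.7188


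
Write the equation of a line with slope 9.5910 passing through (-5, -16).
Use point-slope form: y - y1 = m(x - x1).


y + 16 = 9.5910(x + 5)
y = 9.5910x - 16 - 9.5910*(-5)
y = 9.5910x + 31.9550

y = 9.5910x + 31.9550


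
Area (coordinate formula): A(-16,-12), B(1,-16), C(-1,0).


-16*(-16-0) = 256
1*(0+ 12) = 12
-1*(-12+ 16) = -4
sum = 264
Area = |264|/2 = 132.0000

132.0000 sq units


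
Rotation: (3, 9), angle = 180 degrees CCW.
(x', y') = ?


cos(180) = -1, sin(180) = 0
x' = 3*(-1) - 9*0 = -3
y' = 3*0 + 9*(-1) = -9

(-3, -9)


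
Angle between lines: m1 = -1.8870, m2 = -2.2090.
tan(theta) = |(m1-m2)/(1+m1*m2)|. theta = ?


m1-m2 = 0.322
1+m1*m2 = 5.168383
tan(theta) = |0.322/5.168383| = 0.062302
theta = arctan(|0.322/5.168383|) = 3.5650 degrees (acute angle)

3.5650 degrees


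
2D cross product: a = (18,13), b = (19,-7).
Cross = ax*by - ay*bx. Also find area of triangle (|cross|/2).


cross = 18*(-7) - 13*19 = -126 - 247 = -373
Triangle area = |-373|/2 = 373/2 = 186.5000

cross = -373, triangle area = 186.5000


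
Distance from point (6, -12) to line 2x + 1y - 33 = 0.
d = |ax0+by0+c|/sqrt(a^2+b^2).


|2*6 + 1*(-12) - 33| = |-33| = 33
sqrt(4 + 1) = sqrt(5) = 2.2361
d = 33/sqrt(5) = 14.7580

14.7580


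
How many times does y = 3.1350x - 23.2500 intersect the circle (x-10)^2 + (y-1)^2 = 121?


Substitute y = 3.1350x - 23.2500: (x-10)^2 + (3.1350x- 23.2500-1)^2 = 121
Expand to Ax^2 + Bx + C = 0, where b-k = -24.25
A = 1+m^2 = 10.828225
B = 2(m(b-k) - h) = 2(3.1350*(-24.25) - 10) = -172.0475
C = h^2 + (b-k)^2 - r^2 = 100 + 588.0625 - 121 = 567.0625
disc = B^2-4AC = 29600.3423 - 24561.1214 = 5039.2209
disc > 0

2 intersection points


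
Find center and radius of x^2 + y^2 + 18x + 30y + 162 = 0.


h = -D/2 = -18/2 = -9
k = -E/2 = -30/2 = -15
r^2 = h^2 + k^2 - F = 81 + 225 - 162 = 144
r = 12

Center (-9, -15), radius = 12


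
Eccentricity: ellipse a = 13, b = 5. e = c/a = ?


c = sqrt(169-25) = sqrt(144) = 12.0000
e = c/a = 12/13 = 0.9231

e = 0.9231


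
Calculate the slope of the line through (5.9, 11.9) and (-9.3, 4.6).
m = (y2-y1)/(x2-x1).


dy = 4.6 - 11.9 = -7.3
dx = -9.3 - 5.9 = -15.2
m = -7.3/(-15.2) = 0.4803

m = 0.4803


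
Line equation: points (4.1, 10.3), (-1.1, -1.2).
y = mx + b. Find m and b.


m = (-11.5)/(-5.2) = 2.2115
b = y1 - m*x1 = 10.3 - (-11.5*4.1)/(-5.2) = 10.3 - 9.0673 = 1.2327

y = 2.2115x + 1.2327


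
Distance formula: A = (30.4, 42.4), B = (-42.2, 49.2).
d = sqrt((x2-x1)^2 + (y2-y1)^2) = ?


dx = -42.2 - 30.4 = -72.6
dy = 49.2 - 42.4 = 6.8
d = sqrt(5270.76 + 46.24) = sqrt(5317) = 72.9178

72.9178


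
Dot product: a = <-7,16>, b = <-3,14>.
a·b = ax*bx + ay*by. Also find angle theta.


a·b = -7*(-3) + 16*14 = 21 + 224 = 245
|a| = sqrt(49+256) = 17.4642
|b| = sqrt(9+196) = 14.3178
cos(theta) = 245/(sqrt(305)*sqrt(205)) = 245/sqrt(62525) = 0.979804
theta = arccos(245/sqrt(62525)) = 11.5346 degrees

a·b = 245, theta = 11.5346 deg


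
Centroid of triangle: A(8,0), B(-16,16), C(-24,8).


Gx = (8- 16- 24)/3 = -32/3 = -10.6667
Gy = (0+16+8)/3 = 24/3 = 8.0000

G = (-10.6667, 8.0000)


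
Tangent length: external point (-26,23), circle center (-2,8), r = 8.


d = sqrt((-26+ 2)^2 + (23-8)^2) = sqrt(576+225) = 28.3019
L = sqrt(801.0000 - 64) = sqrt(737.0000) = 27.1477

27.1477


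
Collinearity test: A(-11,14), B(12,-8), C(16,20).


-11*(-8-20) + 12*(20-14) + 16*(14+ 8)
= 308 + 72 + 352 = 732

No, not collinear (determinant = 732)


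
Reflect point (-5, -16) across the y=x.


Reflection rule for y=x: (y, x)
(-5, -16) -> (-16, -5)

(-16, -5)


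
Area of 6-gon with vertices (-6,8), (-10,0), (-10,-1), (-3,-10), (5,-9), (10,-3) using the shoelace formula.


sum(xi*y_{i+1}) = -6*0 - 10*(-1) - 10*(-10) - 3*(-9) + 5*(-3) + 10*8 = 202
sum(yi*x_{i+1}) = 8*(-10) + 0*(-10) - 1*(-3) - 10*5 - 9*10 - 3*(-6) = -199
Area = |202 + 199|/2 = 401/2 = 200.5000

200.5000 sq units


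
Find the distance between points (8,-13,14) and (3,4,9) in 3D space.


dx=-5, dy=17, dz=-5
d = sqrt(25+289+25) = sqrt(339) = 18.4120

18.4120


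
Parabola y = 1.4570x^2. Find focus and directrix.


a = 1.4570
1/(4a) = 0.1716
Focus = (0, 0.1716)
Directrix: y = -0.1716

Focus = (0, 0.1716), Directrix: y = -0.1716


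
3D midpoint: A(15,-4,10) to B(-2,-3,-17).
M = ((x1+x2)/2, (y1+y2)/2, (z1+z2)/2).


Mx = (15- 2)/2 = 6.5000
My = (-4- 3)/2 = -3.5000
Mz = (10- 17)/2 = -3.5000

M = (6.5000, -3.5000, -3.5000)


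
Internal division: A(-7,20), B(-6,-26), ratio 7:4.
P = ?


Px = (7*(-6) + 4*(-7))/11 = -70/11 = -6.3636
Py = (7*(-26) + 4*20)/11 = -102/11 = -9.2727

P = (-6.3636, -9.2727)


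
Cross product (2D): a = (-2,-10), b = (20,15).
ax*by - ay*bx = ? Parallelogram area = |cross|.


cross = -2*15 + 10*20 = -30 + 200 = 170
Parallelogram area = |170| = 170

cross = 170, parallelogram area = 170


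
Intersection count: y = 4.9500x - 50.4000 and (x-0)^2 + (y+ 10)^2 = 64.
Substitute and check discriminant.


Substitute y = 4.9500x - 50.4000: (x-0)^2 + (4.9500x- 50.4000+ 10)^2 = 64
Expand to Ax^2 + Bx + C = 0, where b-k = -40.4
A = 1+m^2 = 25.5025
B = 2(m(b-k) - h) = 2(4.9500*(-40.4) - 0) = -399.96
C = h^2 + (b-k)^2 - r^2 = 0 + 1632.16 - 64 = 1568.16
disc = B^2-4AC = 159968.0016 - 159968.0016 = 0
disc = 0

1 intersection point (tangent)


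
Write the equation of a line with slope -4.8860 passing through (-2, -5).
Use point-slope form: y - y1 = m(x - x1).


y + 5 = -4.8860(x + 2)
y = -4.8860x - 5 + 4.8860*(-2)
y = -4.8860x - 14.7720

y = -4.8860x - 14.7720


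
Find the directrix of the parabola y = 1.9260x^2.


a = 1.9260
1/(4a) = 0.1298
directrix: y = -0.1298 = -0.1298

y = -0.1298


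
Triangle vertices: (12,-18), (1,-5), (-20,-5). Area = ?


12*(-5+ 5) = 0
1*(-5+ 18) = 13
-20*(-18+ 5) = 260
sum = 273
Area = |273|/2 = 136.5000

136.5000 sq units


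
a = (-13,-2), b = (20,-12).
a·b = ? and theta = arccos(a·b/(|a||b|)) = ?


a·b = -13*20 - 2*(-12) = -260 + 24 = -236
|a| = sqrt(169+4) = 13.1529
|b| = sqrt(400+144) = 23.3238
cos(theta) = -236/(sqrt(173)*sqrt(544)) = -236/sqrt(94112) = -0.769289
theta = arccos(-236/sqrt(94112)) = 140.2901 degrees

a·b = -236, theta = 140.2901 deg


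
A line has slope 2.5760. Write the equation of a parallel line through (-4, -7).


Parallel lines have equal slopes.
m2 = 2.5760
b2 = -7 - 2.5760*(-4) = 3.3040

y = 2.5760x + 3.3040


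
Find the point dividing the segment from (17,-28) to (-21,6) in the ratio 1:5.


Px = (1*(-21) + 5*17)/6 = 64/6 = 10.6667
Py = (1*6 + 5*(-28))/6 = -134/6 = -22.3333

P = (10.6667, -22.3333)


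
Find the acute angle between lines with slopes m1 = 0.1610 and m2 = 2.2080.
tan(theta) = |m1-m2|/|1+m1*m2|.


m1-m2 = -2.047
1+m1*m2 = 1.355488
tan(theta) = |-2.047/1.355488| = 1.510157
theta = arctan(|-2.047/1.355488|) = 56.4882 degrees (acute angle)

56.4882 degrees


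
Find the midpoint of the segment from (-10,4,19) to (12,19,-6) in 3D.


Mx = (-10+12)/2 = 1.0000
My = (4+19)/2 = 11.5000
Mz = (19- 6)/2 = 6.5000

M = (1.0000, 11.5000, 6.5000)


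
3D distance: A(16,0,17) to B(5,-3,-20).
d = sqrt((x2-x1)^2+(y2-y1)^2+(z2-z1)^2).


dx=-11, dy=-3, dz=-37
d = sqrt(121+9+1369) = sqrt(1499) = 38.7169

38.7169


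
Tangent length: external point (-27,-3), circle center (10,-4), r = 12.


d = sqrt((-27-10)^2 + (-3+ 4)^2) = sqrt(1369+1) = 37.0135
L = sqrt(1370.0000 - 144) = sqrt(1226.0000) = 35.0143

35.0143


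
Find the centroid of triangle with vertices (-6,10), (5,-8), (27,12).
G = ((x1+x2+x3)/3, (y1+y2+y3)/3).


Gx = (-6+5+27)/3 = 26/3 = 8.6667
Gy = (10- 8+12)/3 = 14/3 = 4.6667

G = (8.6667, 4.6667)


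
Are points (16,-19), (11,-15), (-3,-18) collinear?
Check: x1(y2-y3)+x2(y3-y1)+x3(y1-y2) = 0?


16*(-15+ 18) + 11*(-18+ 19) - 3*(-19+ 15)
= 48 + 11 + 12 = 71

No, not collinear (determinant = 71)


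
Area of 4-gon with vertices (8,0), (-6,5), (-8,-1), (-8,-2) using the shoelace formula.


sum(xi*y_{i+1}) = 8*5 - 6*(-1) - 8*(-2) - 8*0 = 62
sum(yi*x_{i+1}) = 0*(-6) + 5*(-8) - 1*(-8) - 2*8 = -48
Area = |62 + 48|/2 = 110/2 = 55.0000

55.0000 sq units


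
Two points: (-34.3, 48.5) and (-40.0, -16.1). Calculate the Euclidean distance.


dx = -40.0 + 34.3 = -5.7
dy = -16.1 - 48.5 = -64.6
d = sqrt(32.49 + 4173.16) = sqrt(4205.65) = 64.8510

64.8510


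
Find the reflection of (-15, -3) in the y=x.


Reflection rule for y=x: (y, x)
(-15, -3) -> (-3, -15)

(-3, -15)


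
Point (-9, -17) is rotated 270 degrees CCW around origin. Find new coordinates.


cos(270) = 0, sin(270) = -1
x' = -9*0 + 17*(-1) = -17
y' = -9*(-1) - 17*0 = 9

(-17, 9)


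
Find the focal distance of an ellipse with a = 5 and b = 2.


c^2 = 5^2 - 2^2 = 25 - 4 = 21
c = sqrt(21) = 4.5826

c = 4.5826


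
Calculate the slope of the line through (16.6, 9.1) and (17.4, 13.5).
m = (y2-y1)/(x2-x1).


dy = 13.5 - 9.1 = 4.4
dx = 17.4 - 16.6 = 0.8
m = 4.4/0.8 = 5.5000

m = 5.5000


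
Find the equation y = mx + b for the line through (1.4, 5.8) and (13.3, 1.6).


m = (-4.2)/(11.9) = -0.3529
b = y1 - m*x1 = 5.8 - (-4.2*1.4)/(11.9) = 5.8 + 0.4941 = 6.2941

y = -0.3529x + 6.2941


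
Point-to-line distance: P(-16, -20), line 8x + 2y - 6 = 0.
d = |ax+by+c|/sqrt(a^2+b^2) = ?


|8*(-16) + 2*(-20) - 6| = |-174| = 174
sqrt(64 + 4) = sqrt(68) = 8.2462
d = 174/sqrt(68) = 21.1006

21.1006


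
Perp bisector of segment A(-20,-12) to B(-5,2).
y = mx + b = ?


Midpoint = (-12.5, -5)
Slope of AB = dy/dx = 14/15 = 0.9333
Perp slope = -dx/dy = -15/14 = -1.0714
b = My - (perp slope)*Mx = -5 + (15*(-12.5))/14 = -5 - 13.3929 = -18.3929

y = -1.0714x - 18.3929


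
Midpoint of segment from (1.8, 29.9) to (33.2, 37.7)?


Mx = (1.8 + 33.2)/2 = 35.0/2 = 17.5000
My = (29.9 + 37.7)/2 = 67.6/2 = 33.8000

(17.5000, 33.8000)


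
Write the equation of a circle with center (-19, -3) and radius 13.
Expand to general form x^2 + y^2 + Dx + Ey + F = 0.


(x+ 19)^2 + (y+ 3)^2 = 13^2
D = -2h = 38, E = -2k = 6
F = h^2+k^2-r^2 = 361+9-169 = 201

x^2 + y^2 + 38x + 6y + 201 = 0


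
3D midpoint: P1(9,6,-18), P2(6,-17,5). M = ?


Mx = (9+6)/2 = 7.5000
My = (6- 17)/2 = -5.5000
Mz = (-18+5)/2 = -6.5000

M = (7.5000, -5.5000, -6.5000)


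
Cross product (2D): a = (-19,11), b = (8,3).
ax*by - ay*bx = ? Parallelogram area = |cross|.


cross = -19*3 - 11*8 = -57 - 88 = -145
Parallelogram area = |-145| = 145

cross = -145, parallelogram area = 145


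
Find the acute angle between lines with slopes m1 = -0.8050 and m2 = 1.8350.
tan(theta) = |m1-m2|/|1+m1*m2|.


m1-m2 = -2.64
1+m1*m2 = -0.477175
tan(theta) = |-2.64/(-0.477175)| = 5.532561
theta = arctan(|-2.64/(-0.477175)|) = 79.7545 degrees (acute angle)

79.7545 degrees


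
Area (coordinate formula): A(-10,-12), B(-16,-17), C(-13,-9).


-10*(-17+ 9) = 80
-16*(-9+ 12) = -48
-13*(-12+ 17) = -65
sum = -33
Area = |-33|/2 = 16.5000

16.5000 sq units


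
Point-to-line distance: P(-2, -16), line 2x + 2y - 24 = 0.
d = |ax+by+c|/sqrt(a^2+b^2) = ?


|2*(-2) + 2*(-16) - 24| = |-60| = 60
sqrt(4 + 4) = sqrt(8) = 2.8284
d = 60/sqrt(8) = 21.2132

21.2132


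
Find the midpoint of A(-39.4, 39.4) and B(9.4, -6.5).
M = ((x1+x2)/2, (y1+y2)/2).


Mx = (-39.4 + 9.4)/2 = -30.0/2 = -15.0000
My = (39.4 - 6.5)/2 = 32.9/2 = 16.4500

(-15.0000, 16.4500)


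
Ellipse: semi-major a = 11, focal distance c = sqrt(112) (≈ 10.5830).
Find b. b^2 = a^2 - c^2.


b^2 = 11^2 - (sqrt(112))^2 = 121 - 112 = 9
b = sqrt(9) = 3

b = 3


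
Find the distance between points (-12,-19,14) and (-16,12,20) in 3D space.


dx=-4, dy=31, dz=6
d = sqrt(16+961+36) = sqrt(1013) = 31.8277

31.8277


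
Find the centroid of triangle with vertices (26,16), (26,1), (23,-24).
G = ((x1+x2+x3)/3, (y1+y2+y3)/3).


Gx = (26+26+23)/3 = 75/3 = 25.0000
Gy = (16+1- 24)/3 = -7/3 = -2.3333

G = (25.0000, -2.3333)


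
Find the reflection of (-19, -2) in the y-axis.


Reflection rule for y-axis: (-x, y)
(-19, -2) -> (19, -2)

(19, -2)


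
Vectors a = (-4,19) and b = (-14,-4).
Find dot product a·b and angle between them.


a·b = -4*(-14) + 19*(-4) = 56 - 76 = -20
|a| = sqrt(16+361) = 19.4165
|b| = sqrt(196+16) = 14.5602
cos(theta) = -20/(sqrt(377)*sqrt(212)) = -20/sqrt(79924) = -0.070744
theta = arccos(-20/sqrt(79924)) = 94.0567 degrees

a·b = -20, theta = 94.0567 deg


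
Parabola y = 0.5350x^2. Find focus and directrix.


a = 0.5350
1/(4a) = 0.4673
Focus = (0, 0.4673)
Directrix: y = -0.4673

Focus = (0, 0.4673), Directrix: y = -0.4673


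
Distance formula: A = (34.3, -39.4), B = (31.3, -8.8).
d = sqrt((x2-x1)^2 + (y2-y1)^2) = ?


dx = 31.3 - 34.3 = -3
dy = -8.8 + 39.4 = 30.6
d = sqrt(9 + 936.36) = sqrt(945.36) = 30.7467

30.7467


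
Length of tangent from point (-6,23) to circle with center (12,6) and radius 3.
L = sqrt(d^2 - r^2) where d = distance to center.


d = sqrt((-6-12)^2 + (23-6)^2) = sqrt(324+289) = 24.7588
L = sqrt(613.0000 - 9) = sqrt(604.0000) = 24.5764

24.5764


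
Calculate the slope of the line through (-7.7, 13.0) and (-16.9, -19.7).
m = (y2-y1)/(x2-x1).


dy = -19.7 - 13.0 = -32.7
dx = -16.9 + 7.7 = -9.2
m = -32.7/(-9.2) = 3.5543

m = 3.5543


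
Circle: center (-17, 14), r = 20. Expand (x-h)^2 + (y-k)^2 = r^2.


(x+ 17)^2 + (y-14)^2 = 20^2
D = -2h = 34, E = -2k = -28
F = h^2+k^2-r^2 = 289+196-400 = 85

x^2 + y^2 + 34x - 28y + 85 = 0


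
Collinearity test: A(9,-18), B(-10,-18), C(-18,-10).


9*(-18+ 10) - 10*(-10+ 18) - 18*(-18+ 18)
= -72 - 80 + 0 = -152

No, not collinear (determinant = -152)


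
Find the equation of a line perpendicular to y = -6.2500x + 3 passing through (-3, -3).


Perpendicular slope = -1/m1 = -1/(-6.2500) = 0.1600
b2 = y0 - m2*x0 = -3 - 3/(-6.2500) = -3 + 0.4800 = -2.5200

y = 0.1600x - 2.5200


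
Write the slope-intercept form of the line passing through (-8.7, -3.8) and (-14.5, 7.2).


m = (11.0)/(-5.8) = -1.8966
b = y1 - m*x1 = -3.8 - (11.0*(-8.7))/(-5.8) = -3.8 - 16.5000 = -20.3000

y = -1.8966x - 20.3000


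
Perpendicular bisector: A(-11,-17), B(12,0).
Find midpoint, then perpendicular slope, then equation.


Midpoint = (0.5, -8.5)
Slope of AB = dy/dx = 17/23 = 0.7391
Perp slope = -dx/dy = -23/17 = -1.3529
b = My - (perp slope)*Mx = -8.5 + (23*0.5)/17 = -8.5 + 0.6765 = -7.8235

y = -1.3529x - 7.8235


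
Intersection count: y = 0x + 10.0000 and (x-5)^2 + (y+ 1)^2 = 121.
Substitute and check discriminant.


Substitute y = 0x + 10.0000: (x-5)^2 + (0x+10.0000+ 1)^2 = 121
Expand to Ax^2 + Bx + C = 0, where b-k = 11
A = 1+m^2 = 1
B = 2(m(b-k) - h) = 2(0*11 - 5) = -10
C = h^2 + (b-k)^2 - r^2 = 25 + 121 - 121 = 25
disc = B^2-4AC = 100.0000 - 100.0000 = 0
disc = 0

1 intersection point (tangent)


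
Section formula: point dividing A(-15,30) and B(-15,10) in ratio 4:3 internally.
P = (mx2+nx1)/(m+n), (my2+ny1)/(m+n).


Px = (4*(-15) + 3*(-15))/7 = -105/7 = -15.0000
Py = (4*10 + 3*30)/7 = 130/7 = 18.5714

P = (-15.0000, 18.5714)


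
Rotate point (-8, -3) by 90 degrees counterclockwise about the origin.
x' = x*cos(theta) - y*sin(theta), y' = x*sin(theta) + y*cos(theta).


cos(90) = 0, sin(90) = 1
x' = -8*0 + 3*1 = 3
y' = -8*1 - 3*0 = -8

(3, -8)


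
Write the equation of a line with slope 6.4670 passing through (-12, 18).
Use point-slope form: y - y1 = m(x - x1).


y - 18 = 6.4670(x + 12)
y = 6.4670x + 18 - 6.4670*(-12)
y = 6.4670x + 95.6040

y = 6.4670x + 95.6040


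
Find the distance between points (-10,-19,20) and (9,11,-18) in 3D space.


dx=19, dy=30, dz=-38
d = sqrt(361+900+1444) = sqrt(2705) = 52.0096

52.0096


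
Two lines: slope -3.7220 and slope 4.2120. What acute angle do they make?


m1-m2 = -7.934
1+m1*m2 = -14.677064
tan(theta) = |-7.934/(-14.677064)| = 0.540571
theta = arctan(|-7.934/(-14.677064)|) = 28.3944 degrees (acute angle)

28.3944 degrees


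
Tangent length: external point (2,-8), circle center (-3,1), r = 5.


d = sqrt((2+ 3)^2 + (-8-1)^2) = sqrt(25+81) = 10.2956
L = sqrt(106.0000 - 25) = sqrt(81.0000) = 9.0000

9.0000


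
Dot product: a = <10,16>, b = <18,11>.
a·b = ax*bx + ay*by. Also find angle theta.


a·b = 10*18 + 16*11 = 180 + 176 = 356
|a| = sqrt(100+256) = 18.8680
|b| = sqrt(324+121) = 21.0950
cos(theta) = 356/(sqrt(356)*sqrt(445)) = 356/sqrt(158420) = 0.894427
theta = arccos(356/sqrt(158420)) = 26.5651 degrees

a·b = 356, theta = 26.5651 deg


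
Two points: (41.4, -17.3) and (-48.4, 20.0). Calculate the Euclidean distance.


dx = -48.4 - 41.4 = -89.8
dy = 20.0 + 17.3 = 37.3
d = sqrt(8064.04 + 1391.29) = sqrt(9455.33) = 97.2385

97.2385


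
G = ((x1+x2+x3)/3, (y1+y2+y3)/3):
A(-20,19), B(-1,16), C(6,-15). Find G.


Gx = (-20- 1+6)/3 = -15/3 = -5.0000
Gy = (19+16- 15)/3 = 20/3 = 6.6667

G = (-5.0000, 6.6667)


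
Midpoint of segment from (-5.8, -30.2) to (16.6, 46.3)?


Mx = (-5.8 + 16.6)/2 = 10.8/2 = 5.4000
My = (-30.2 + 46.3)/2 = 16.1/2 = 8.0500

(5.4000, 8.0500)


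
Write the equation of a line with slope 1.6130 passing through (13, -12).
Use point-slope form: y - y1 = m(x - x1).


y + 12 = 1.6130(x - 13)
y = 1.6130x - 12 - 1.6130*13
y = 1.6130x - 32.9690

y = 1.6130x - 32.9690


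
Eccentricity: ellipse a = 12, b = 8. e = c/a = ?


c = sqrt(144-64) = sqrt(80) = 8.9443
e = c/a = sqrt(80)/12 = 0.7454

e = 0.7454


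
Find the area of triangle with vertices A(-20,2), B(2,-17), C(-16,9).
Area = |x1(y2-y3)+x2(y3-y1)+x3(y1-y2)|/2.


-20*(-17-9) = 520
2*(9-2) = 14
-16*(2+ 17) = -304
sum = 230
Area = |230|/2 = 115.0000

115.0000 sq units


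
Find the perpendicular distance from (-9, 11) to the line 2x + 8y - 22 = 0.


|2*(-9) + 8*11 - 22| = |48| = 48
sqrt(4 + 64) = sqrt(68) = 8.2462
d = 48/sqrt(68) = 5.8209

5.8209


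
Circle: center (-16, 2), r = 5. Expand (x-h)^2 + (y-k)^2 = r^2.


(x+ 16)^2 + (y-2)^2 = 5^2
D = -2h = 32, E = -2k = -4
F = h^2+k^2-r^2 = 256+4-25 = 235

x^2 + y^2 + 32x - 4y + 235 = 0


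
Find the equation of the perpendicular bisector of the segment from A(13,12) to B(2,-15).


Midpoint = (7.5, -1.5)
Slope of AB = dy/dx = -27/(-11) = 2.4545
Perp slope = -dx/dy = -11/27 = -0.4074
b = My - (perp slope)*Mx = -1.5 + (-11*7.5)/(-27) = -1.5 + 3.0556 = 1.5556

y = -0.4074x + 1.5556


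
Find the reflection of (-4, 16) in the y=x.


Reflection rule for y=x: (y, x)
(-4, 16) -> (16, -4)

(16, -4)


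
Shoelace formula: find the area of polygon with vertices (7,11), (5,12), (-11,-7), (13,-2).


sum(xi*y_{i+1}) = 7*12 + 5*(-7) - 11*(-2) + 13*11 = 214
sum(yi*x_{i+1}) = 11*5 + 12*(-11) - 7*13 - 2*7 = -182
Area = |214 + 182|/2 = 396/2 = 198.0000

198.0000 sq units


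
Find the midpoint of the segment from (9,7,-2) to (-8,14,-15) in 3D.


Mx = (9- 8)/2 = 0.5000
My = (7+14)/2 = 10.5000
Mz = (-2- 15)/2 = -8.5000

M = (0.5000, 10.5000, -8.5000)


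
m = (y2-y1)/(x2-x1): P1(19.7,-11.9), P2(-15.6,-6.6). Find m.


dy = -6.6 + 11.9 = 5.3
dx = -15.6 - 19.7 = -35.3
m = 5.3/(-35.3) = -0.1501

m = -0.1501


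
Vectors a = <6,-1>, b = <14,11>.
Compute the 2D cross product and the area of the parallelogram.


cross = 6*11 + 1*14 = 66 + 14 = 80
Parallelogram area = |80| = 80

cross = 80, parallelogram area = 80


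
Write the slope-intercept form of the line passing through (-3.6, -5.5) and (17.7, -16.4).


m = (-10.9)/(21.3) = -0.5117
b = y1 - m*x1 = -5.5 - (-10.9*(-3.6))/(21.3) = -5.5 - 1.8423 = -7.3423

y = -0.5117x - 7.3423


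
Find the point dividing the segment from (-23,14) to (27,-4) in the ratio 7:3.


Px = (7*27 + 3*(-23))/10 = 120/10 = 12.0000
Py = (7*(-4) + 3*14)/10 = 14/10 = 1.4000

P = (12.0000, 1.4000)


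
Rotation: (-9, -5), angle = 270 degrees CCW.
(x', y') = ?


cos(270) = 0, sin(270) = -1
x' = -9*0 + 5*(-1) = -5
y' = -9*(-1) - 5*0 = 9

(-5, 9)


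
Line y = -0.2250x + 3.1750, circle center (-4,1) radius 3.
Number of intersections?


Substitute y = -0.2250x + 3.1750: (x+ 4)^2 + (-0.2250x+3.1750-1)^2 = 9
Expand to Ax^2 + Bx + C = 0, where b-k = 2.175
A = 1+m^2 = 1.050625
B = 2(m(b-k) - h) = 2(-0.2250*2.175 + 4) = 7.02125
C = h^2 + (b-k)^2 - r^2 = 16 + 4.730625 - 9 = 11.730625
disc = B^2-4AC = 49.2980 - 49.2980 = 0
disc = 0

1 intersection point (tangent)


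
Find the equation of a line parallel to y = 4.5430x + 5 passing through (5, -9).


Parallel lines have equal slopes.
m2 = 4.5430
b2 = -9 - 4.5430*5 = -31.7150

y = 4.5430x - 31.7150


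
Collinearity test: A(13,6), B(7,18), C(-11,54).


13*(18-54) + 7*(54-6) - 11*(6-18)
= -468 + 336 + 132 = 0

Yes, collinear (determinant = 0)


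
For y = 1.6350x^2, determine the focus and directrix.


a = 1.6350
1/(4a) = 0.1529
Focus = (0, 0.1529)
Directrix: y = -0.1529

Focus = (0, 0.1529), Directrix: y = -0.1529


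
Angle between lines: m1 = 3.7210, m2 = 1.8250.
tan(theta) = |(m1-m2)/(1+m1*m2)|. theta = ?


m1-m2 = 1.896
1+m1*m2 = 7.790825
tan(theta) = |1.896/7.790825| = 0.243363
theta = arctan(|1.896/7.790825|) = 13.6778 degrees (acute angle)

13.6778 degrees


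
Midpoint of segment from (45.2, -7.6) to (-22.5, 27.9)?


Mx = (45.2 - 22.5)/2 = 22.7/2 = 11.3500
My = (-7.6 + 27.9)/2 = 20.3/2 = 10.1500

(11.3500, 10.1500)


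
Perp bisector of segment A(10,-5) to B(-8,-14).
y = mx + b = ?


Midpoint = (1, -9.5)
Slope of AB = dy/dx = -9/(-18) = 0.5000
Perp slope = -dx/dy = -18/9 = -2.0000
b = My - (perp slope)*Mx = -9.5 + (-18*1)/(-9) = -9.5 + 2.0000 = -7.5000

y = -2.0000x - 7.5000


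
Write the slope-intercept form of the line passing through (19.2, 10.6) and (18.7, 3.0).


m = (-7.6)/(-0.5) = 15.2000
b = y1 - m*x1 = 10.6 - (-7.6*19.2)/(-0.5) = 10.6 - 291.8400 = -281.2400

y = 15.2000x - 281.2400


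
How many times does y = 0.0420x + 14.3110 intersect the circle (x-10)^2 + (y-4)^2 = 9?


Substitute y = 0.0420x + 14.3110: (x-10)^2 + (0.0420x+14.3110-4)^2 = 9
Expand to Ax^2 + Bx + C = 0, where b-k = 10.311
A = 1+m^2 = 1.001764
B = 2(m(b-k) - h) = 2(0.0420*10.311 - 10) = -19.133876
C = h^2 + (b-k)^2 - r^2 = 100 + 106.316721 - 9 = 197.316721
disc = B^2-4AC = 366.1052 - 790.6592 = -424.5540
disc < 0

0 intersection points


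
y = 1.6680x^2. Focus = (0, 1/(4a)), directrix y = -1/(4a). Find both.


a = 1.6680
1/(4a) = 0.1499
Focus = (0, 0.1499)
Directrix: y = -0.1499

Focus = (0, 0.1499), Directrix: y = -0.1499


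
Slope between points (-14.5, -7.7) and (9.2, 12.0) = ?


dy = 12.0 + 7.7 = 19.7
dx = 9.2 + 14.5 = 23.7
m = 19.7/23.7 = 0.8312

m = 0.8312


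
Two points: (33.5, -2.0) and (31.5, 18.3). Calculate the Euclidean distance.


dx = 31.5 - 33.5 = -2.0
dy = 18.3 + 2.0 = 20.3
d = sqrt(4.0 + 412.09) = sqrt(416.09) = 20.3983

20.3983


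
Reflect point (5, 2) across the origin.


Reflection rule for origin: (-x, -y)
(5, 2) -> (-5, -2)

(-5, -2)


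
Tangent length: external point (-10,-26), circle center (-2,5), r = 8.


d = sqrt((-10+ 2)^2 + (-26-5)^2) = sqrt(64+961) = 32.0156
L = sqrt(1025.0000 - 64) = sqrt(961.0000) = 31.0000

31.0000


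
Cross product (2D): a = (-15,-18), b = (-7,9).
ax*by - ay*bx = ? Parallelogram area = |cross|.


cross = -15*9 + 18*(-7) = -135 - 126 = -261
Parallelogram area = |-261| = 261

cross = -261, parallelogram area = 261


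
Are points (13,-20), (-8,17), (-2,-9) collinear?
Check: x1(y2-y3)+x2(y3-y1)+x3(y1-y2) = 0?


13*(17+ 9) - 8*(-9+ 20) - 2*(-20-17)
= 338 - 88 + 74 = 324

No, not collinear (determinant = 324)


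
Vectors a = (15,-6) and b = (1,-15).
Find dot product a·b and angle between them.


a·b = 15*1 - 6*(-15) = 15 + 90 = 105
|a| = sqrt(225+36) = 16.1555
|b| = sqrt(1+225) = 15.0333
cos(theta) = 105/(sqrt(261)*sqrt(226)) = 105/sqrt(58986) = 0.432329
theta = arccos(105/sqrt(58986)) = 64.3845 degrees

a·b = 105, theta = 64.3845 deg


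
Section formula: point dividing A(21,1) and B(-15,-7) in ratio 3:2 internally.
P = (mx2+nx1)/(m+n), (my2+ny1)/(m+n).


Px = (3*(-15) + 2*21)/5 = -3/5 = -0.6000
Py = (3*(-7) + 2*1)/5 = -19/5 = -3.8000

P = (-0.6000, -3.8000)


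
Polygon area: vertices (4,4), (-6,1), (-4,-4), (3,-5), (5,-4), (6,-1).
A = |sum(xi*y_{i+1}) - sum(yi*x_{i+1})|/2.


sum(xi*y_{i+1}) = 4*1 - 6*(-4) - 4*(-5) + 3*(-4) + 5*(-1) + 6*4 = 55
sum(yi*x_{i+1}) = 4*(-6) + 1*(-4) - 4*3 - 5*5 - 4*6 - 1*4 = -93
Area = |55 + 93|/2 = 148/2 = 74.0000

74.0000 sq units


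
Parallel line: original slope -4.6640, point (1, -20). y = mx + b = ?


Parallel lines have equal slopes.
m2 = -4.6640
b2 = -20 + 4.6640*1 = -15.3360

y = -4.6640x - 15.3360


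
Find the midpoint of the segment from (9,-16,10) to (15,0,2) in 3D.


Mx = (9+15)/2 = 12.0000
My = (-16+0)/2 = -8.0000
Mz = (10+2)/2 = 6.0000

M = (12.0000, -8.0000, 6.0000)


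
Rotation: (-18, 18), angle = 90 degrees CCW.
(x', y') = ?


cos(90) = 0, sin(90) = 1
x' = -18*0 - 18*1 = -18
y' = -18*1 + 18*0 = -18

(-18, -18)


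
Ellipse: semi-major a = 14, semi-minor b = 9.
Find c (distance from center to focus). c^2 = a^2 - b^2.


c^2 = 14^2 - 9^2 = 196 - 81 = 115
c = sqrt(115) = 10.7238

c = 10.7238


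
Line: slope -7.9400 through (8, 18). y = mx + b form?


y - 18 = -7.9400(x - 8)
y = -7.9400x + 18 + 7.9400*8
y = -7.9400x + 81.5200

y = -7.9400x + 81.5200


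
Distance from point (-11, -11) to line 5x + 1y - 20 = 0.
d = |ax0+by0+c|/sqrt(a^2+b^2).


|5*(-11) + 1*(-11) - 20| = |-86| = 86
sqrt(25 + 1) = sqrt(26) = 5.0990
d = 86/sqrt(26) = 16.8660

16.8660


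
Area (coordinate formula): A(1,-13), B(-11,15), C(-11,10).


1*(15-10) = 5
-11*(10+ 13) = -253
-11*(-13-15) = 308
sum = 60
Area = |60|/2 = 30.0000

30.0000 sq units


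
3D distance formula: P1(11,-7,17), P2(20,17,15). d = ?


dx=9, dy=24, dz=-2
d = sqrt(81+576+4) = sqrt(661) = 25.7099

25.7099


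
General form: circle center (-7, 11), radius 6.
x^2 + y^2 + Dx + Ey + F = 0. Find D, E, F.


(x+ 7)^2 + (y-11)^2 = 6^2
D = -2h = 14, E = -2k = -22
F = h^2+k^2-r^2 = 49+121-36 = 134

D = 14, E = -22, F = 134


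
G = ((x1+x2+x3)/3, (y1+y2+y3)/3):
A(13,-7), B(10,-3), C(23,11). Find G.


Gx = (13+10+23)/3 = 46/3 = 15.3333
Gy = (-7- 3+11)/3 = 1/3 = 0.3333

G = (15.3333, 0.3333)


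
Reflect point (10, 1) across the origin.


Reflection rule for origin: (-x, -y)
(10, 1) -> (-10, -1)

(-10, -1)


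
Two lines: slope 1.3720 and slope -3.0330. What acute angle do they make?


m1-m2 = 4.405
1+m1*m2 = -3.161276
tan(theta) = |4.405/(-3.161276)| = 1.393425
theta = arctan(|4.405/(-3.161276)|) = 54.3346 degrees (acute angle)

54.3346 degrees


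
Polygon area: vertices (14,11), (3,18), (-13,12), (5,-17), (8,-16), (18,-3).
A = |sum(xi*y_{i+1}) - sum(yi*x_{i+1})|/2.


sum(xi*y_{i+1}) = 14*18 + 3*12 - 13*(-17) + 5*(-16) + 8*(-3) + 18*11 = 603
sum(yi*x_{i+1}) = 11*3 + 18*(-13) + 12*5 - 17*8 - 16*18 - 3*14 = -607
Area = |603 + 607|/2 = 1210/2 = 605.0000

605.0000 sq units


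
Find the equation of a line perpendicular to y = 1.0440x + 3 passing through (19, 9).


Perpendicular slope = -1/m1 = -1/1.0440 = -0.9579
b2 = y0 - m2*x0 = 9 + 19/1.0440 = 9 + 18.1992 = 27.1992

y = -0.9579x + 27.1992
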